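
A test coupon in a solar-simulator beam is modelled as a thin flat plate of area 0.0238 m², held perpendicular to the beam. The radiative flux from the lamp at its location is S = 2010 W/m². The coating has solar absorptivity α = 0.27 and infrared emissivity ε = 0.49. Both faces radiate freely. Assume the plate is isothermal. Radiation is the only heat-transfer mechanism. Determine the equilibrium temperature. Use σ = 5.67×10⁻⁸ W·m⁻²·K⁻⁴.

At equilibrium, absorbed power = emitted power.
Absorbing cross-section = A = 0.02380 m²; emitting surface = 2A = 0.04760 m² (ratio 2).
αS·A_cross = εσ·A_surf·T⁴  ⇒  T⁴ = αS/(ε·2σ).
T⁴ = 0.270·2010/(0.49·2·5.67×10⁻⁸) = 9.767×10⁹ K⁴.
T = (9.767×10⁹)^(1/4).

T ≈ 314 K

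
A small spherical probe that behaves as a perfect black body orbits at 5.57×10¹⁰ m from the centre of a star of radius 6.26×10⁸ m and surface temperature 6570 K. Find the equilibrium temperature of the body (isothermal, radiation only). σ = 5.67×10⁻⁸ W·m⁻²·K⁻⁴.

T ≈ 493 K

The star's surface emits σT_*⁴; at distance d the flux is S = σT_*⁴(R_*/d)².
S = 5.67×10⁻⁸·(6570)⁴·(6.26×10⁸/5.57×10¹⁰)² = 13340 W/m².
For an isothermal sphere T⁴ = (1−a)S/(4σ) = 5.884×10¹⁰ K⁴.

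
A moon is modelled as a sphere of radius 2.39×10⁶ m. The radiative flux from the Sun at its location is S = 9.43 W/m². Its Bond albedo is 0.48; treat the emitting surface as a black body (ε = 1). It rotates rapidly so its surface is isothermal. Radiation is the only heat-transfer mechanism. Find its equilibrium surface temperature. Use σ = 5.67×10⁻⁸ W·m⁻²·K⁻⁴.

T ≈ 68.2 K

At equilibrium, absorbed power = emitted power.
Absorbing cross-section = πr² = 1.795×10¹³ m²; emitting surface = 4πr² = 7.178×10¹³ m² (ratio 4).
(1−a)S·A_cross = εσ·A_surf·T⁴  ⇒  T⁴ = (1−a)S/(4σ).
T⁴ = 0.520·9.43/(4·5.67×10⁻⁸) = 2.162×10⁷ K⁴.
T = (2.162×10⁷)^(1/4).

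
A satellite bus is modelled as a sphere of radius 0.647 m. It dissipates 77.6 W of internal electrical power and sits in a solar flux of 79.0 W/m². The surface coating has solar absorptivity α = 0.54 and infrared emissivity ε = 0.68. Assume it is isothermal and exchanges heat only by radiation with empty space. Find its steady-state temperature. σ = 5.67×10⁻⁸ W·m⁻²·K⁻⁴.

At steady state, absorbed solar power + internal power = radiated power.
Absorbed: α·S·A_cross = 0.54·79.0·1.315 = 56.10 W (cross-section πr²).
Total input = 56.10 + 77.6 = 133.7 W.
Radiated: εσ·A_surf·T⁴ with A_surf = 4πr² = 5.260 m².
T⁴ = 133.7/(0.68·5.67×10⁻⁸·5.260) = 6.592×10⁸ K⁴.

T ≈ 160 K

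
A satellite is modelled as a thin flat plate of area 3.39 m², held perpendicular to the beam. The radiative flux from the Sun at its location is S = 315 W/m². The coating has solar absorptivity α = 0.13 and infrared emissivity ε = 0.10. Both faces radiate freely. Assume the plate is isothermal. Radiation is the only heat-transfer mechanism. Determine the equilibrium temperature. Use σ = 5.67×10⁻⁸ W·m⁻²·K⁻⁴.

T ≈ 245 K

At equilibrium, absorbed power = emitted power.
Absorbing cross-section = A = 3.390 m²; emitting surface = 2A = 6.780 m² (ratio 2).
αS·A_cross = εσ·A_surf·T⁴  ⇒  T⁴ = αS/(ε·2σ).
T⁴ = 0.130·315/(0.10·2·5.67×10⁻⁸) = 3.611×10⁹ K⁴.
T = (3.611×10⁹)^(1/4).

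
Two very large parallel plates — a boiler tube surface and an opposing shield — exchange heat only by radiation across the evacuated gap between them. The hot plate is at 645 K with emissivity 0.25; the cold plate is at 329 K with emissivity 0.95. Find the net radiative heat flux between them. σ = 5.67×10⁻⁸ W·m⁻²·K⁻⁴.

q ≈ 2260 W/m²

For two infinite grey parallel plates, q = σ(T₁⁴ − T₂⁴)/(1/ε₁ + 1/ε₂ − 1).
T₁⁴ − T₂⁴ = 1.731×10¹¹ − 1.172×10¹⁰ = 1.614×10¹¹ K⁴.
1/ε₁ + 1/ε₂ − 1 = 4.000 + 1.053 − 1 = 4.053.
q = 5.67×10⁻⁸ × 1.614×10¹¹ / 4.053.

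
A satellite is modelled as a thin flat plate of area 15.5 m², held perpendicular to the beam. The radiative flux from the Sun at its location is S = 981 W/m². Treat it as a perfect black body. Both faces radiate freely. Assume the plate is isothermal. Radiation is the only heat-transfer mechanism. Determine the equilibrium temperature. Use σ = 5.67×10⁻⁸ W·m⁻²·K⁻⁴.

At equilibrium, absorbed power = emitted power.
Absorbing cross-section = A = 15.50 m²; emitting surface = 2A = 31.00 m² (ratio 2).
S·A_cross = εσ·A_surf·T⁴  ⇒  T⁴ = S/(2σ).
T⁴ = 1.00·981/(2·5.67×10⁻⁸) = 8.651×10⁹ K⁴.
T = (8.651×10⁹)^(1/4).

T ≈ 305 K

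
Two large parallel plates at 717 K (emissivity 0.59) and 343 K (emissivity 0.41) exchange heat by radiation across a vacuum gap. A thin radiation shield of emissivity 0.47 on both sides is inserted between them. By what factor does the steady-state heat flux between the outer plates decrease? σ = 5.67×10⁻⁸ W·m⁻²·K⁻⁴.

Without shield: q₀ = σΔ(T⁴)/(1/ε₁+1/ε₂−1) with denominator 3.134.
With shield the two gaps are in series; the resistances add: (1/ε₁+1/ε_s−1)+(1/ε_s+1/ε₂−1) = 2.823+3.567 = 6.389.
Heat-flux ratio q₀/q = 6.389/3.134.

factor ≈ 2.04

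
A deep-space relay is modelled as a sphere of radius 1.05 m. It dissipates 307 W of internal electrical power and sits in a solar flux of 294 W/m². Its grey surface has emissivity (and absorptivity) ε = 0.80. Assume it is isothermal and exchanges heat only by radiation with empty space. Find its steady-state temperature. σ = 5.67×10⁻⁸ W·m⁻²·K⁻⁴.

T ≈ 206 K

At steady state, absorbed solar power + internal power = radiated power.
Absorbed: α·S·A_cross = 0.80·294·3.464 = 814.6 W (cross-section πr²).
Total input = 814.6 + 307 = 1122 W.
Radiated: εσ·A_surf·T⁴ with A_surf = 4πr² = 13.85 m².
T⁴ = 1122/(0.80·5.67×10⁻⁸·13.85) = 1.785×10⁹ K⁴.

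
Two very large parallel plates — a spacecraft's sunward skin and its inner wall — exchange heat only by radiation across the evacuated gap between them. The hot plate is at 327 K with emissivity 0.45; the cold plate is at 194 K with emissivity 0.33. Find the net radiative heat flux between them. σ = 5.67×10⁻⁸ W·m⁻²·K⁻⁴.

q ≈ 134 W/m²

For two infinite grey parallel plates, q = σ(T₁⁴ − T₂⁴)/(1/ε₁ + 1/ε₂ − 1).
T₁⁴ − T₂⁴ = 1.143×10¹⁰ − 1.416×10⁹ = 1.002×10¹⁰ K⁴.
1/ε₁ + 1/ε₂ − 1 = 2.222 + 3.030 − 1 = 4.253.
q = 5.67×10⁻⁸ × 1.002×10¹⁰ / 4.253.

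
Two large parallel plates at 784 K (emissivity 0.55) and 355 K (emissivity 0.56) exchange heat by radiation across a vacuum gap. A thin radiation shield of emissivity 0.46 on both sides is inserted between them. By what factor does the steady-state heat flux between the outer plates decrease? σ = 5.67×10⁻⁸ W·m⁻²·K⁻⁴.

factor ≈ 2.29

Without shield: q₀ = σΔ(T⁴)/(1/ε₁+1/ε₂−1) with denominator 2.604.
With shield the two gaps are in series; the resistances add: (1/ε₁+1/ε_s−1)+(1/ε_s+1/ε₂−1) = 2.992+2.960 = 5.952.
Heat-flux ratio q₀/q = 5.952/2.604.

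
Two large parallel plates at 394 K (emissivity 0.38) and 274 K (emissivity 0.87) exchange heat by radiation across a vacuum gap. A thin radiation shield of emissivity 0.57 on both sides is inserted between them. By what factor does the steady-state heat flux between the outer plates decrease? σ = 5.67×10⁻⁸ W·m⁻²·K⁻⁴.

factor ≈ 1.90

Without shield: q₀ = σΔ(T⁴)/(1/ε₁+1/ε₂−1) with denominator 2.781.
With shield the two gaps are in series; the resistances add: (1/ε₁+1/ε_s−1)+(1/ε_s+1/ε₂−1) = 3.386+1.904 = 5.290.
Heat-flux ratio q₀/q = 5.290/2.781.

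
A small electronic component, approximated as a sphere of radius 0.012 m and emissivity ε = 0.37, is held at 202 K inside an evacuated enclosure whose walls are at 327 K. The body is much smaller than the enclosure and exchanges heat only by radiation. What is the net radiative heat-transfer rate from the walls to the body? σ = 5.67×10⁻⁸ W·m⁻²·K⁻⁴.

P_net ≈ 0.371 W

For a small grey body in a large enclosure: P_net = εσA(T_body⁴ − T_wall⁴).
A = 4πr² = 0.001810 m²; T_body⁴ − T_wall⁴ = 1.665×10⁹ − 1.143×10¹⁰ = -9.769×10⁹ K⁴.
|P_net| = 0.37·5.67×10⁻⁸·0.001810·9.769×10⁹.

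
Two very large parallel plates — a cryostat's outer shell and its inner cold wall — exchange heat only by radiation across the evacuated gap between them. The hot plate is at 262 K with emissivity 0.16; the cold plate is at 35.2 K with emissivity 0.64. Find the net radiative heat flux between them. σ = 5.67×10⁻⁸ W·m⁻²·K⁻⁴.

For two infinite grey parallel plates, q = σ(T₁⁴ − T₂⁴)/(1/ε₁ + 1/ε₂ − 1).
T₁⁴ − T₂⁴ = 4.712×10⁹ − 1.535×10⁶ = 4.710×10⁹ K⁴.
1/ε₁ + 1/ε₂ − 1 = 6.250 + 1.562 − 1 = 6.812.
q = 5.67×10⁻⁸ × 4.710×10⁹ / 6.812.

q ≈ 39.2 W/m²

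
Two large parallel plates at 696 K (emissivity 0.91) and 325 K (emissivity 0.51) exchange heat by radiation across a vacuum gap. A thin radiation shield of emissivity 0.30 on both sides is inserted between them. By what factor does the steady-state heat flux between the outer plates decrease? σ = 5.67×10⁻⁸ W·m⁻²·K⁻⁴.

Without shield: q₀ = σΔ(T⁴)/(1/ε₁+1/ε₂−1) with denominator 2.060.
With shield the two gaps are in series; the resistances add: (1/ε₁+1/ε_s−1)+(1/ε_s+1/ε₂−1) = 3.432+4.294 = 7.726.
Heat-flux ratio q₀/q = 7.726/2.060.

factor ≈ 3.75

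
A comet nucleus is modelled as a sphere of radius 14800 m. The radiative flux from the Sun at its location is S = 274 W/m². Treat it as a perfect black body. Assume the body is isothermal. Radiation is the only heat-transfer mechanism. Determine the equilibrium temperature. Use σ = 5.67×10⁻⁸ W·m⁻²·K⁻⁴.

T ≈ 186 K

At equilibrium, absorbed power = emitted power.
Absorbing cross-section = πr² = 6.881×10⁸ m²; emitting surface = 4πr² = 2.753×10⁹ m² (ratio 4).
S·A_cross = εσ·A_surf·T⁴  ⇒  T⁴ = S/(4σ).
T⁴ = 1.00·274/(4·5.67×10⁻⁸) = 1.208×10⁹ K⁴.
T = (1.208×10⁹)^(1/4).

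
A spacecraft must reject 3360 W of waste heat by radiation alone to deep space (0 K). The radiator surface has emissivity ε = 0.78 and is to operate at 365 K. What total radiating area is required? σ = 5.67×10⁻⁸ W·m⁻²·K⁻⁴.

A ≈ 4.28 m²

P = εσA T⁴ ⇒ A = P/(εσT⁴).
T⁴ = 1.775×10¹⁰ K⁴.
A = 3360/(0.78 × 5.67×10⁻⁸ × 1.775×10¹⁰).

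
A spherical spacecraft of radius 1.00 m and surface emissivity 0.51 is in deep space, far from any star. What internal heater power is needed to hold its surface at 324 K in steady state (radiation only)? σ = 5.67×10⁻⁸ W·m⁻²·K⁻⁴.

P ≈ 4000 W

P = εσ·4πr²·T⁴.
4πr² = 12.57 m²; T⁴ = 1.102×10¹⁰ K⁴.
P = 0.51·5.67×10⁻⁸·12.57·1.102×10¹⁰.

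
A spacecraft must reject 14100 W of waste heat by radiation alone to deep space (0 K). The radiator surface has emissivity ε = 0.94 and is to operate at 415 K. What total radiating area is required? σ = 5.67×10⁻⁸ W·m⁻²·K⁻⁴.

A ≈ 8.92 m²

P = εσA T⁴ ⇒ A = P/(εσT⁴).
T⁴ = 2.966×10¹⁰ K⁴.
A = 14100/(0.94 × 5.67×10⁻⁸ × 2.966×10¹⁰).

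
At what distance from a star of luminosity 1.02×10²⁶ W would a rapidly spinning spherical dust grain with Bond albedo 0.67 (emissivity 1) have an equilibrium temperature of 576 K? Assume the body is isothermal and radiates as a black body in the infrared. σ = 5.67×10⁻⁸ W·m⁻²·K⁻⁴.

For an isothermal black-emitting sphere, (1−a)S·πr² = σ·4πr²·T⁴ ⇒ S = 4σT⁴/(1−a).
S = 4·5.67×10⁻⁸·(576)⁴/0.330 = 75650 W/m².
Flux falls as S = L/(4πd²), so d = √(L/(4πS)) = √(1.02×10²⁶/(4π·75650)).

d ≈ 1.04×10¹⁰ m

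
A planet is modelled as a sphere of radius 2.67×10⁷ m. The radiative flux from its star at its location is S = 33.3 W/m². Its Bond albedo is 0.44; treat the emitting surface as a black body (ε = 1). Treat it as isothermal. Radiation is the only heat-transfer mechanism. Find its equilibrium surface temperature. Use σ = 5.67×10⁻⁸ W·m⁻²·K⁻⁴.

T ≈ 95.2 K

At equilibrium, absorbed power = emitted power.
Absorbing cross-section = πr² = 2.240×10¹⁵ m²; emitting surface = 4πr² = 8.958×10¹⁵ m² (ratio 4).
(1−a)S·A_cross = εσ·A_surf·T⁴  ⇒  T⁴ = (1−a)S/(4σ).
T⁴ = 0.560·33.3/(4·5.67×10⁻⁸) = 8.222×10⁷ K⁴.
T = (8.222×10⁷)^(1/4).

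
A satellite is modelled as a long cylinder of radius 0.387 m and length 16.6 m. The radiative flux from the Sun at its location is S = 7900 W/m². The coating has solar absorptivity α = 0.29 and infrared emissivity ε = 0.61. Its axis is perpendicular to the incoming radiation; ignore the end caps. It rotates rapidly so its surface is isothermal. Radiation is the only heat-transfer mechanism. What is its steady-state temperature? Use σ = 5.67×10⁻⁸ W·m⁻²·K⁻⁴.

At equilibrium, absorbed power = emitted power.
Absorbing cross-section = 2rL = 12.85 m²; emitting surface = 2πrL = 40.36 m² (ratio π).
αS·A_cross = εσ·A_surf·T⁴  ⇒  T⁴ = αS/(ε·πσ).
T⁴ = 0.290·7900/(0.61·π·5.67×10⁻⁸) = 2.108×10¹⁰ K⁴.
T = (2.108×10¹⁰)^(1/4).

T ≈ 381 K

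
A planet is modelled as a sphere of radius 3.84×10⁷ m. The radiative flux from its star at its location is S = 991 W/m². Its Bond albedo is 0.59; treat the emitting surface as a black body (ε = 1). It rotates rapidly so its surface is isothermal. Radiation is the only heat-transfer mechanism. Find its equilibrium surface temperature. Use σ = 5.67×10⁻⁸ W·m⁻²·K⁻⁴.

T ≈ 206 K

At equilibrium, absorbed power = emitted power.
Absorbing cross-section = πr² = 4.632×10¹⁵ m²; emitting surface = 4πr² = 1.853×10¹⁶ m² (ratio 4).
(1−a)S·A_cross = εσ·A_surf·T⁴  ⇒  T⁴ = (1−a)S/(4σ).
T⁴ = 0.410·991/(4·5.67×10⁻⁸) = 1.791×10⁹ K⁴.
T = (1.791×10⁹)^(1/4).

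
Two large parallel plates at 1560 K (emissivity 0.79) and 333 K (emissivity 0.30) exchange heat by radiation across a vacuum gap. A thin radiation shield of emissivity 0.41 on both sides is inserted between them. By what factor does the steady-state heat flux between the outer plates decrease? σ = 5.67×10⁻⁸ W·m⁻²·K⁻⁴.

factor ≈ 2.08

Without shield: q₀ = σΔ(T⁴)/(1/ε₁+1/ε₂−1) with denominator 3.599.
With shield the two gaps are in series; the resistances add: (1/ε₁+1/ε_s−1)+(1/ε_s+1/ε₂−1) = 2.705+4.772 = 7.477.
Heat-flux ratio q₀/q = 7.477/3.599.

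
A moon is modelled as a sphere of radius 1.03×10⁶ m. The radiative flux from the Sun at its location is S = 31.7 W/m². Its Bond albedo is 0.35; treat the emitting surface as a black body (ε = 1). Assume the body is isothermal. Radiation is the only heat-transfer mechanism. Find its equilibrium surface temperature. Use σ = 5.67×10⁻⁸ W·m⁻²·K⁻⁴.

T ≈ 97.6 K

At equilibrium, absorbed power = emitted power.
Absorbing cross-section = πr² = 3.333×10¹² m²; emitting surface = 4πr² = 1.333×10¹³ m² (ratio 4).
(1−a)S·A_cross = εσ·A_surf·T⁴  ⇒  T⁴ = (1−a)S/(4σ).
T⁴ = 0.650·31.7/(4·5.67×10⁻⁸) = 9.085×10⁷ K⁴.
T = (9.085×10⁷)^(1/4).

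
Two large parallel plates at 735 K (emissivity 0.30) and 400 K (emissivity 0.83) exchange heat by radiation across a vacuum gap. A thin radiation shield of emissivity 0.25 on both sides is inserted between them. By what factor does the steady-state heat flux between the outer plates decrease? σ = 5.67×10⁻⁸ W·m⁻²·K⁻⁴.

factor ≈ 2.98

Without shield: q₀ = σΔ(T⁴)/(1/ε₁+1/ε₂−1) with denominator 3.538.
With shield the two gaps are in series; the resistances add: (1/ε₁+1/ε_s−1)+(1/ε_s+1/ε₂−1) = 6.333+4.205 = 10.54.
Heat-flux ratio q₀/q = 10.54/3.538.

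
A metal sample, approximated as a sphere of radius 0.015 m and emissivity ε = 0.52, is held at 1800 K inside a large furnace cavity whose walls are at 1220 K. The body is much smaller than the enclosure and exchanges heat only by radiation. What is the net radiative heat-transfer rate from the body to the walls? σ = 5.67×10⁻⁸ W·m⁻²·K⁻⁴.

P_net ≈ 690 W

For a small grey body in a large enclosure: P_net = εσA(T_body⁴ − T_wall⁴).
A = 4πr² = 0.002827 m²; T_body⁴ − T_wall⁴ = 1.050×10¹³ − 2.215×10¹² = 8.282×10¹² K⁴.
|P_net| = 0.52·5.67×10⁻⁸·0.002827·8.282×10¹².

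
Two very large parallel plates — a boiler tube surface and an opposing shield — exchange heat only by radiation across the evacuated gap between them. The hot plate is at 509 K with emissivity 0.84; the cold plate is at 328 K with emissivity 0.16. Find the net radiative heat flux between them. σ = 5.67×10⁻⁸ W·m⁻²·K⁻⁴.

For two infinite grey parallel plates, q = σ(T₁⁴ − T₂⁴)/(1/ε₁ + 1/ε₂ − 1).
T₁⁴ − T₂⁴ = 6.712×10¹⁰ − 1.157×10¹⁰ = 5.555×10¹⁰ K⁴.
1/ε₁ + 1/ε₂ − 1 = 1.190 + 6.250 − 1 = 6.440.
q = 5.67×10⁻⁸ × 5.555×10¹⁰ / 6.440.

q ≈ 489 W/m²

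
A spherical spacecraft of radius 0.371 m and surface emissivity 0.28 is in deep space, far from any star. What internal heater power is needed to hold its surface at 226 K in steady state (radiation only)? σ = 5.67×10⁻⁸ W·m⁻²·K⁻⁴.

P ≈ 71.6 W

P = εσ·4πr²·T⁴.
4πr² = 1.730 m²; T⁴ = 2.609×10⁹ K⁴.
P = 0.28·5.67×10⁻⁸·1.730·2.609×10⁹.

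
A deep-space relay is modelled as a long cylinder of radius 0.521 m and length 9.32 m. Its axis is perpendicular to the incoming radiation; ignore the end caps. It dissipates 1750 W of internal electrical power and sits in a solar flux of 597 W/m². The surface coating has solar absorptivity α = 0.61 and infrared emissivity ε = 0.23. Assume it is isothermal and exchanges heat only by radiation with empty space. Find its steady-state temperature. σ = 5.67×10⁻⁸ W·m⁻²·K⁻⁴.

At steady state, absorbed solar power + internal power = radiated power.
Absorbed: α·S·A_cross = 0.61·597·9.711 = 3537 W (cross-section 2rL).
Total input = 3537 + 1750 = 5287 W.
Radiated: εσ·A_surf·T⁴ with A_surf = 2πrL = 30.51 m².
T⁴ = 5287/(0.23·5.67×10⁻⁸·30.51) = 1.329×10¹⁰ K⁴.

T ≈ 340 K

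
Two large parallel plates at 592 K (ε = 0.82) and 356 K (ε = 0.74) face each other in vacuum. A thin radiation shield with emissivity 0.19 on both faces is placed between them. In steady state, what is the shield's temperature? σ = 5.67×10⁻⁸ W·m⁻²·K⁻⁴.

In steady state the net flux on the hot side equals that on the cold side.
σ(T₁⁴−T_s⁴)/D₁ = σ(T_s⁴−T₂⁴)/D₂, with D₁ = 1/ε₁+1/ε_s−1 = 5.483, D₂ = 1/ε_s+1/ε₂−1 = 5.615.
Solve for T_s⁴: T_s⁴ = (D₂·T₁⁴ + D₁·T₂⁴)/(D₁+D₂) = 7.008×10¹⁰ K⁴.

T_s ≈ 515 K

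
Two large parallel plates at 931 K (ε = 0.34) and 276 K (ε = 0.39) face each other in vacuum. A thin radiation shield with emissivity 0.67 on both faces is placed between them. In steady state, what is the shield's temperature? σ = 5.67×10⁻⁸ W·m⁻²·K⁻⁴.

In steady state the net flux on the hot side equals that on the cold side.
σ(T₁⁴−T_s⁴)/D₁ = σ(T_s⁴−T₂⁴)/D₂, with D₁ = 1/ε₁+1/ε_s−1 = 3.434, D₂ = 1/ε_s+1/ε₂−1 = 3.057.
Solve for T_s⁴: T_s⁴ = (D₂·T₁⁴ + D₁·T₂⁴)/(D₁+D₂) = 3.569×10¹¹ K⁴.

T_s ≈ 773 K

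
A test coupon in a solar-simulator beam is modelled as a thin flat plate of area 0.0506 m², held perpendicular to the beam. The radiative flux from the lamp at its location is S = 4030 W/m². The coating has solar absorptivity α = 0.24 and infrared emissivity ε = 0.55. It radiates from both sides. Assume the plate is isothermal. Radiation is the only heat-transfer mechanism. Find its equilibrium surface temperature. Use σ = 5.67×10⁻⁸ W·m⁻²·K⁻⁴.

T ≈ 353 K

At equilibrium, absorbed power = emitted power.
Absorbing cross-section = A = 0.05060 m²; emitting surface = 2A = 0.1012 m² (ratio 2).
αS·A_cross = εσ·A_surf·T⁴  ⇒  T⁴ = αS/(ε·2σ).
T⁴ = 0.240·4030/(0.55·2·5.67×10⁻⁸) = 1.551×10¹⁰ K⁴.
T = (1.551×10¹⁰)^(1/4).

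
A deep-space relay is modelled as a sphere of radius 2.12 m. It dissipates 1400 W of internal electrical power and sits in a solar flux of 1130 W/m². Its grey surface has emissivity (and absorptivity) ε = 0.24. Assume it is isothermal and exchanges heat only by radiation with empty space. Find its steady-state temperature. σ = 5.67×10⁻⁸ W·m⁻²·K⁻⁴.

At steady state, absorbed solar power + internal power = radiated power.
Absorbed: α·S·A_cross = 0.24·1130·14.12 = 3829 W (cross-section πr²).
Total input = 3829 + 1400 = 5229 W.
Radiated: εσ·A_surf·T⁴ with A_surf = 4πr² = 56.48 m².
T⁴ = 5229/(0.24·5.67×10⁻⁸·56.48) = 6.804×10⁹ K⁴.

T ≈ 287 K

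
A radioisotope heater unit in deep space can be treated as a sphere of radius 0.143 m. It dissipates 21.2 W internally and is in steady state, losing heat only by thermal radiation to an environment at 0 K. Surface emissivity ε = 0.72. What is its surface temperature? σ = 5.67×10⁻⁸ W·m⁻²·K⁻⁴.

Steady state: internal power = radiated power, P = εσA T⁴.
Radiating area A = 4πr² = 0.2570 m².
T⁴ = P/(εσA) = 21.2/(0.72·5.67×10⁻⁸·0.2570) = 2.021×10⁹ K⁴.
T = (2.021×10⁹)^(1/4).

T ≈ 212 K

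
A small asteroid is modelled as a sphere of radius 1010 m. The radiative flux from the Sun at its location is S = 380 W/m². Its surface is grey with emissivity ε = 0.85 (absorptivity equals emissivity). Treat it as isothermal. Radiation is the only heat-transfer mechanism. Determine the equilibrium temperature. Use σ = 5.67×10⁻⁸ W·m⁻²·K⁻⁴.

T ≈ 202 K

At equilibrium, absorbed power = emitted power.
Absorbing cross-section = πr² = 3.205×10⁶ m²; emitting surface = 4πr² = 1.282×10⁷ m² (ratio 4).
εS·A_cross = εσ·A_surf·T⁴  ⇒  T⁴ = S/(4σ)   (ε cancels).
T⁴ = 380/(4·5.67×10⁻⁸) = 1.675×10⁹ K⁴.
T = (1.675×10⁹)^(1/4).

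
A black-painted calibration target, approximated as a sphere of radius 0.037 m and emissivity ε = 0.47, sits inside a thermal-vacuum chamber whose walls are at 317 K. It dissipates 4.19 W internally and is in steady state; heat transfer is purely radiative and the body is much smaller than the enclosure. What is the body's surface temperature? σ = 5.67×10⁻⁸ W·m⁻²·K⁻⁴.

T ≈ 372 K

For a small grey body in a large enclosure, net radiated power = εσA(T⁴ − T_w⁴).
Steady state: P = εσA(T⁴ − T_w⁴) with A = 4πr² = 0.01720 m².
T⁴ = P/(εσA) + T_w⁴ = 4.19/(0.47·5.67×10⁻⁸·0.01720) + (317)⁴
    = 9.139×10⁹ + 1.010×10¹⁰ = 1.924×10¹⁰ K⁴.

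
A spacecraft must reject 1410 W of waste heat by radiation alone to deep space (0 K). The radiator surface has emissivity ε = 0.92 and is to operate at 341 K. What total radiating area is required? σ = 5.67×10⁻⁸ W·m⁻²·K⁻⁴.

P = εσA T⁴ ⇒ A = P/(εσT⁴).
T⁴ = 1.352×10¹⁰ K⁴.
A = 1410/(0.92 × 5.67×10⁻⁸ × 1.352×10¹⁰).

A ≈ 2.00 m²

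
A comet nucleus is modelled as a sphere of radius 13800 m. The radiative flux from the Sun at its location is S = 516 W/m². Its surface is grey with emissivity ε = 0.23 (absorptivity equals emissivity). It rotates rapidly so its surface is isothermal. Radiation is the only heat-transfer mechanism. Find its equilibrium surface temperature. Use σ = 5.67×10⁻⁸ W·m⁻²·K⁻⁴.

T ≈ 218 K

At equilibrium, absorbed power = emitted power.
Absorbing cross-section = πr² = 5.983×10⁸ m²; emitting surface = 4πr² = 2.393×10⁹ m² (ratio 4).
εS·A_cross = εσ·A_surf·T⁴  ⇒  T⁴ = S/(4σ)   (ε cancels).
T⁴ = 516/(4·5.67×10⁻⁸) = 2.275×10⁹ K⁴.
T = (2.275×10⁹)^(1/4).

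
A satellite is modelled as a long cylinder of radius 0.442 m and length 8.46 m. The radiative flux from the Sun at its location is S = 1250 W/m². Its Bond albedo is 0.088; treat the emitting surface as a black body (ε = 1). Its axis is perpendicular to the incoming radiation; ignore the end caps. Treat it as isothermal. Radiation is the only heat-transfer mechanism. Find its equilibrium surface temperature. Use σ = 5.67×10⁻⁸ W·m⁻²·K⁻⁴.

T ≈ 283 K

At equilibrium, absorbed power = emitted power.
Absorbing cross-section = 2rL = 7.479 m²; emitting surface = 2πrL = 23.49 m² (ratio π).
(1−a)S·A_cross = εσ·A_surf·T⁴  ⇒  T⁴ = (1−a)S/(πσ).
T⁴ = 0.912·1250/(π·5.67×10⁻⁸) = 6.400×10⁹ K⁴.
T = (6.400×10⁹)^(1/4).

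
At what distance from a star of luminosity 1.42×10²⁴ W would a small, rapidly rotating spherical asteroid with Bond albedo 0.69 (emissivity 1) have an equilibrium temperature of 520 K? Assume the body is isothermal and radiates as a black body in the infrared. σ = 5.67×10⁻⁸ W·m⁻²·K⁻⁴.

d ≈ 1.45×10⁹ m

For an isothermal black-emitting sphere, (1−a)S·πr² = σ·4πr²·T⁴ ⇒ S = 4σT⁴/(1−a).
S = 4·5.67×10⁻⁸·(520)⁴/0.310 = 53490 W/m².
Flux falls as S = L/(4πd²), so d = √(L/(4πS)) = √(1.42×10²⁴/(4π·53490)).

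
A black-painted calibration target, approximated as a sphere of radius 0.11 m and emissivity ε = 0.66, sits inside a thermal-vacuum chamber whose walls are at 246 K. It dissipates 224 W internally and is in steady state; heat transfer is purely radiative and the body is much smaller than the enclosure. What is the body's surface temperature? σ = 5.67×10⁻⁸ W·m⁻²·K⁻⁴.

T ≈ 455 K

For a small grey body in a large enclosure, net radiated power = εσA(T⁴ − T_w⁴).
Steady state: P = εσA(T⁴ − T_w⁴) with A = 4πr² = 0.1521 m².
T⁴ = P/(εσA) + T_w⁴ = 224/(0.66·5.67×10⁻⁸·0.1521) + (246)⁴
    = 3.937×10¹⁰ + 3.662×10⁹ = 4.303×10¹⁰ K⁴.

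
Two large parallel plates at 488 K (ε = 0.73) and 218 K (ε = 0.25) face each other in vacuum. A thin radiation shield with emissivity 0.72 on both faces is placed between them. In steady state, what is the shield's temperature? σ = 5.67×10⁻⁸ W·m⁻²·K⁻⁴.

T_s ≈ 450 K

In steady state the net flux on the hot side equals that on the cold side.
σ(T₁⁴−T_s⁴)/D₁ = σ(T_s⁴−T₂⁴)/D₂, with D₁ = 1/ε₁+1/ε_s−1 = 1.759, D₂ = 1/ε_s+1/ε₂−1 = 4.389.
Solve for T_s⁴: T_s⁴ = (D₂·T₁⁴ + D₁·T₂⁴)/(D₁+D₂) = 4.113×10¹⁰ K⁴.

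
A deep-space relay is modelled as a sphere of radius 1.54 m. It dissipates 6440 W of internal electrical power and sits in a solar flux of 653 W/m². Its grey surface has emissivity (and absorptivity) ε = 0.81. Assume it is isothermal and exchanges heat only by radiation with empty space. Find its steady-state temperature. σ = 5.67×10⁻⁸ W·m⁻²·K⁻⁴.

T ≈ 295 K

At steady state, absorbed solar power + internal power = radiated power.
Absorbed: α·S·A_cross = 0.81·653·7.451 = 3941 W (cross-section πr²).
Total input = 3941 + 6440 = 10380 W.
Radiated: εσ·A_surf·T⁴ with A_surf = 4πr² = 29.80 m².
T⁴ = 10380/(0.81·5.67×10⁻⁸·29.80) = 7.584×10⁹ K⁴.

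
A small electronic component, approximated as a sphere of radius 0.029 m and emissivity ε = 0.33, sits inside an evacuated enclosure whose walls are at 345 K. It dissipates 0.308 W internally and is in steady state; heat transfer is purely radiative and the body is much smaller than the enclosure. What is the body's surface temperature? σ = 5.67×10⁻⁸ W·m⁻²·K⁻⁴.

T ≈ 354 K

For a small grey body in a large enclosure, net radiated power = εσA(T⁴ − T_w⁴).
Steady state: P = εσA(T⁴ − T_w⁴) with A = 4πr² = 0.01057 m².
T⁴ = P/(εσA) + T_w⁴ = 0.308/(0.33·5.67×10⁻⁸·0.01057) + (345)⁴
    = 1.558×10⁹ + 1.417×10¹⁰ = 1.572×10¹⁰ K⁴.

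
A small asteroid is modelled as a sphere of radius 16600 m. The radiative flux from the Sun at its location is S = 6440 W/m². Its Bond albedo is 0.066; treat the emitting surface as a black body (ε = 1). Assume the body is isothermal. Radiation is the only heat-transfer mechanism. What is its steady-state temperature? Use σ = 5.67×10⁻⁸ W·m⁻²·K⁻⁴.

T ≈ 404 K

At equilibrium, absorbed power = emitted power.
Absorbing cross-section = πr² = 8.657×10⁸ m²; emitting surface = 4πr² = 3.463×10⁹ m² (ratio 4).
(1−a)S·A_cross = εσ·A_surf·T⁴  ⇒  T⁴ = (1−a)S/(4σ).
T⁴ = 0.934·6440/(4·5.67×10⁻⁸) = 2.652×10¹⁰ K⁴.
T = (2.652×10¹⁰)^(1/4).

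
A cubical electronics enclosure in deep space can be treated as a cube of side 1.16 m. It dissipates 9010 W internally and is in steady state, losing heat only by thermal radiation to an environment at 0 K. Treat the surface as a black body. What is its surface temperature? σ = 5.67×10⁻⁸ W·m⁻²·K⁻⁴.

Steady state: internal power = radiated power, P = εσA T⁴.
Radiating area A = 6L² = 8.074 m².
T⁴ = P/(εσA) = 9010/(1.0·5.67×10⁻⁸·8.074) = 1.968×10¹⁰ K⁴.
T = (1.968×10¹⁰)^(1/4).

T ≈ 375 K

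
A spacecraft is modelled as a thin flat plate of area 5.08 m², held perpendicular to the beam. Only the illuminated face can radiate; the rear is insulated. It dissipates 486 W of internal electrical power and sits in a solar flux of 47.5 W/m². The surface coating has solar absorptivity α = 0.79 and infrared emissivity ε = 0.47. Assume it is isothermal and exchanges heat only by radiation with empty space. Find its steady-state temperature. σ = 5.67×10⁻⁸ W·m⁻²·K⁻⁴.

At steady state, absorbed solar power + internal power = radiated power.
Absorbed: α·S·A_cross = 0.79·47.5·5.080 = 190.6 W (cross-section A).
Total input = 190.6 + 486 = 676.6 W.
Radiated: εσ·A_surf·T⁴ with A_surf = A = 5.080 m².
T⁴ = 676.6/(0.47·5.67×10⁻⁸·5.080) = 4.998×10⁹ K⁴.

T ≈ 266 K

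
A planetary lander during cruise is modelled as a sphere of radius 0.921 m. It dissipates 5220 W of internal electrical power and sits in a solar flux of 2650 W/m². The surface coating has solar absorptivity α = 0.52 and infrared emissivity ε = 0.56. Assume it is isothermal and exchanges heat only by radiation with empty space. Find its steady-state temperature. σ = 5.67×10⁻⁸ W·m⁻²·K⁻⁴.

T ≈ 403 K

At steady state, absorbed solar power + internal power = radiated power.
Absorbed: α·S·A_cross = 0.52·2650·2.665 = 3672 W (cross-section πr²).
Total input = 3672 + 5220 = 8892 W.
Radiated: εσ·A_surf·T⁴ with A_surf = 4πr² = 10.66 m².
T⁴ = 8892/(0.56·5.67×10⁻⁸·10.66) = 2.627×10¹⁰ K⁴.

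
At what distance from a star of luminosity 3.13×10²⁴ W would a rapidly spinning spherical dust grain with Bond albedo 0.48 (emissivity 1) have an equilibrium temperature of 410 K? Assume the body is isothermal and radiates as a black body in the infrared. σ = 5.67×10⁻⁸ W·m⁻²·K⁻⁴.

For an isothermal black-emitting sphere, (1−a)S·πr² = σ·4πr²·T⁴ ⇒ S = 4σT⁴/(1−a).
S = 4·5.67×10⁻⁸·(410)⁴/0.520 = 12320 W/m².
Flux falls as S = L/(4πd²), so d = √(L/(4πS)) = √(3.13×10²⁴/(4π·12320)).

d ≈ 4.50×10⁹ m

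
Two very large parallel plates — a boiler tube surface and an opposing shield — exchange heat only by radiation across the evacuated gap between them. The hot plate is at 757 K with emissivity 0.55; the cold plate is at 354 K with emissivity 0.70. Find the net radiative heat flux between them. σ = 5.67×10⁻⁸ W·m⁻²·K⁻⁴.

For two infinite grey parallel plates, q = σ(T₁⁴ − T₂⁴)/(1/ε₁ + 1/ε₂ − 1).
T₁⁴ − T₂⁴ = 3.284×10¹¹ − 1.570×10¹⁰ = 3.127×10¹¹ K⁴.
1/ε₁ + 1/ε₂ − 1 = 1.818 + 1.429 − 1 = 2.247.
q = 5.67×10⁻⁸ × 3.127×10¹¹ / 2.247.

q ≈ 7890 W/m²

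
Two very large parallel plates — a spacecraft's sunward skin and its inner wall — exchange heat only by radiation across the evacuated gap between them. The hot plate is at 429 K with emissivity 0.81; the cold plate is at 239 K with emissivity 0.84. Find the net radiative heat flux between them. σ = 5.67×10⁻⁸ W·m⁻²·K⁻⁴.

For two infinite grey parallel plates, q = σ(T₁⁴ − T₂⁴)/(1/ε₁ + 1/ε₂ − 1).
T₁⁴ − T₂⁴ = 3.387×10¹⁰ − 3.263×10⁹ = 3.061×10¹⁰ K⁴.
1/ε₁ + 1/ε₂ − 1 = 1.235 + 1.190 − 1 = 1.425.
q = 5.67×10⁻⁸ × 3.061×10¹⁰ / 1.425.

q ≈ 1220 W/m²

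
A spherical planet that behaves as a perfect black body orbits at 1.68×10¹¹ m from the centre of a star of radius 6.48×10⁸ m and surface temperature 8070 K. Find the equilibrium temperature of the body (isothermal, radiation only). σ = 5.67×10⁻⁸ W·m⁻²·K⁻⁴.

The star's surface emits σT_*⁴; at distance d the flux is S = σT_*⁴(R_*/d)².
S = 5.67×10⁻⁸·(8070)⁴·(6.48×10⁸/1.68×10¹¹)² = 3578 W/m².
For an isothermal sphere T⁴ = (1−a)S/(4σ) = 1.577×10¹⁰ K⁴.

T ≈ 354 K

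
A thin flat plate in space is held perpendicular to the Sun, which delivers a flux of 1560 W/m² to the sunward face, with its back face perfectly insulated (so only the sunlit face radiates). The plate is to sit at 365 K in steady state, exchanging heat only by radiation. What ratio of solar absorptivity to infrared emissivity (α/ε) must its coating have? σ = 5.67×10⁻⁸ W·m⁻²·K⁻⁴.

α/ε ≈ 0.645

Balance: αS·A = εσ·1A·T⁴ ⇒ α/ε = σT⁴/S.
α/ε = 5.67×10⁻⁸·(365)⁴/1560 = 5.67×10⁻⁸·1.775×10¹⁰/1560.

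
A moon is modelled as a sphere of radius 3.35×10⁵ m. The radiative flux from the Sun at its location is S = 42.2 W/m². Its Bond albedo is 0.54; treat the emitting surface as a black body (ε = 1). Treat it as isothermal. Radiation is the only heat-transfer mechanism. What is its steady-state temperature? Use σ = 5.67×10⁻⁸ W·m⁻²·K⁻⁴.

At equilibrium, absorbed power = emitted power.
Absorbing cross-section = πr² = 3.526×10¹¹ m²; emitting surface = 4πr² = 1.410×10¹² m² (ratio 4).
(1−a)S·A_cross = εσ·A_surf·T⁴  ⇒  T⁴ = (1−a)S/(4σ).
T⁴ = 0.460·42.2/(4·5.67×10⁻⁸) = 8.559×10⁷ K⁴.
T = (8.559×10⁷)^(1/4).

T ≈ 96.2 K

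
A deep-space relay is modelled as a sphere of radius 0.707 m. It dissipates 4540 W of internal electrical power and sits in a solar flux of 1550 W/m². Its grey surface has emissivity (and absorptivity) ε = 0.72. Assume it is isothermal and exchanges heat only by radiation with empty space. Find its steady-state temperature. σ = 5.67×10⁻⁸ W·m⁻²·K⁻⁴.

At steady state, absorbed solar power + internal power = radiated power.
Absorbed: α·S·A_cross = 0.72·1550·1.570 = 1752 W (cross-section πr²).
Total input = 1752 + 4540 = 6292 W.
Radiated: εσ·A_surf·T⁴ with A_surf = 4πr² = 6.281 m².
T⁴ = 6292/(0.72·5.67×10⁻⁸·6.281) = 2.454×10¹⁰ K⁴.

T ≈ 396 K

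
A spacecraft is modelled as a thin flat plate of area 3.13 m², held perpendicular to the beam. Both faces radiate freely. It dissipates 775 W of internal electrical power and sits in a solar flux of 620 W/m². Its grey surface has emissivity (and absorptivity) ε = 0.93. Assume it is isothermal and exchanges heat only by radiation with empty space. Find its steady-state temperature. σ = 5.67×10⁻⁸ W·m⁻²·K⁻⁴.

At steady state, absorbed solar power + internal power = radiated power.
Absorbed: α·S·A_cross = 0.93·620·3.130 = 1805 W (cross-section A).
Total input = 1805 + 775 = 2580 W.
Radiated: εσ·A_surf·T⁴ with A_surf = 2A = 6.260 m².
T⁴ = 2580/(0.93·5.67×10⁻⁸·6.260) = 7.815×10⁹ K⁴.

T ≈ 297 K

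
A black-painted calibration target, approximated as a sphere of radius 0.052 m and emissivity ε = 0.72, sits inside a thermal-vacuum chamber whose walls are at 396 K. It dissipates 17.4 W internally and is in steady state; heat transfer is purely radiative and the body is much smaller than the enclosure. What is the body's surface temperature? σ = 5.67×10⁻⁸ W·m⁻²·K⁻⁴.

For a small grey body in a large enclosure, net radiated power = εσA(T⁴ − T_w⁴).
Steady state: P = εσA(T⁴ − T_w⁴) with A = 4πr² = 0.03398 m².
T⁴ = P/(εσA) + T_w⁴ = 17.4/(0.72·5.67×10⁻⁸·0.03398) + (396)⁴
    = 1.254×10¹⁰ + 2.459×10¹⁰ = 3.713×10¹⁰ K⁴.

T ≈ 439 K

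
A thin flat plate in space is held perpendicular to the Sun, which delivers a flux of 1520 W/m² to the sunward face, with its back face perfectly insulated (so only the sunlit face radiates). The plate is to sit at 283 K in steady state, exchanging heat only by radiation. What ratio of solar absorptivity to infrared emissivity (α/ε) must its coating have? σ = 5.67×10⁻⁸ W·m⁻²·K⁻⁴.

Balance: αS·A = εσ·1A·T⁴ ⇒ α/ε = σT⁴/S.
α/ε = 5.67×10⁻⁸·(283)⁴/1520 = 5.67×10⁻⁸·6.414×10⁹/1520.

α/ε ≈ 0.239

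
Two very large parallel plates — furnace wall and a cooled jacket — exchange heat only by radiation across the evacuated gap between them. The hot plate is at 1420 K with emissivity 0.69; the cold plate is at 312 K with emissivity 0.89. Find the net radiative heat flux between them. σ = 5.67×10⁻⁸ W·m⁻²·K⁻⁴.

q ≈ 1.46×10⁵ W/m²

For two infinite grey parallel plates, q = σ(T₁⁴ − T₂⁴)/(1/ε₁ + 1/ε₂ − 1).
T₁⁴ − T₂⁴ = 4.066×10¹² − 9.476×10⁹ = 4.056×10¹² K⁴.
1/ε₁ + 1/ε₂ − 1 = 1.449 + 1.124 − 1 = 1.573.
q = 5.67×10⁻⁸ × 4.056×10¹² / 1.573.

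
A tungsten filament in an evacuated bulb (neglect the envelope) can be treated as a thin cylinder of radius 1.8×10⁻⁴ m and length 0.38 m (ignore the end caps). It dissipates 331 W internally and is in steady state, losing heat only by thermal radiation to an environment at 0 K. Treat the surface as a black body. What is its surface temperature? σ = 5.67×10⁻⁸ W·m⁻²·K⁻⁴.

T ≈ 1920 K

Steady state: internal power = radiated power, P = εσA T⁴.
Radiating area A = 2πrL = 4.298×10⁻⁴ m².
T⁴ = P/(εσA) = 331/(1.0·5.67×10⁻⁸·4.298×10⁻⁴) = 1.358×10¹³ K⁴.
T = (1.358×10¹³)^(1/4).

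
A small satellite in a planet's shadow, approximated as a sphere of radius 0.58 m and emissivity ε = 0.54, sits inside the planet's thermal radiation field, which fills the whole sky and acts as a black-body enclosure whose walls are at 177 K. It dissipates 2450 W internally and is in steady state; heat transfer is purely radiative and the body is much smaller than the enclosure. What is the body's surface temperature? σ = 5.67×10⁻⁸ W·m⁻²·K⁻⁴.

T ≈ 376 K

For a small grey body in a large enclosure, net radiated power = εσA(T⁴ − T_w⁴).
Steady state: P = εσA(T⁴ − T_w⁴) with A = 4πr² = 4.227 m².
T⁴ = P/(εσA) + T_w⁴ = 2450/(0.54·5.67×10⁻⁸·4.227) + (177)⁴
    = 1.893×10¹⁰ + 9.815×10⁸ = 1.991×10¹⁰ K⁴.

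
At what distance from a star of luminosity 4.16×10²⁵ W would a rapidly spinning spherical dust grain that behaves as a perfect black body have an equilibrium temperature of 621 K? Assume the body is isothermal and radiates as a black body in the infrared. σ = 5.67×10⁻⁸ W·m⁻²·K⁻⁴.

For an isothermal black-emitting sphere, (1−a)S·πr² = σ·4πr²·T⁴ ⇒ S = 4σT⁴/(1−a).
S = 4·5.67×10⁻⁸·(621)⁴/1.00 = 33730 W/m².
Flux falls as S = L/(4πd²), so d = √(L/(4πS)) = √(4.16×10²⁵/(4π·33730)).

d ≈ 9.91×10⁹ m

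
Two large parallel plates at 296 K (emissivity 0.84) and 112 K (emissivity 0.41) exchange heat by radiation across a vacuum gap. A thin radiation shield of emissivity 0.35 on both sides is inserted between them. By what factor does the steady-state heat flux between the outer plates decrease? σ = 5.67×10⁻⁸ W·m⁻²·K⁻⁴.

Without shield: q₀ = σΔ(T⁴)/(1/ε₁+1/ε₂−1) with denominator 2.630.
With shield the two gaps are in series; the resistances add: (1/ε₁+1/ε_s−1)+(1/ε_s+1/ε₂−1) = 3.048+4.296 = 7.344.
Heat-flux ratio q₀/q = 7.344/2.630.

factor ≈ 2.79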